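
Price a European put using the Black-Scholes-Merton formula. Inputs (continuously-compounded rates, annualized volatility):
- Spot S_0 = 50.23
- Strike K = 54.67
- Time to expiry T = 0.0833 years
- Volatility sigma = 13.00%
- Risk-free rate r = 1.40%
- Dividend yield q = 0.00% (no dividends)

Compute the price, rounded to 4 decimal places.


d1 = (ln(S/K) + (r - q + 0.5*sigma^2) * T) / (sigma * sqrt(T)) = -2.20767573
d2 = d1 - sigma * sqrt(T) = -2.24519599
exp(-rT) = 0.99883448; exp(-qT) = 1.00000000
P = K * exp(-rT) * N(-d2) - S_0 * exp(-qT) * N(-d1)
N(-d1) = 0.98636656; N(-d2) = 0.98762222
P = 54.6700 * 0.99883448 * 0.98762222 - 50.2300 * 1.00000000 * 0.98636656 = 4.3852

Answer: Price = 4.3852


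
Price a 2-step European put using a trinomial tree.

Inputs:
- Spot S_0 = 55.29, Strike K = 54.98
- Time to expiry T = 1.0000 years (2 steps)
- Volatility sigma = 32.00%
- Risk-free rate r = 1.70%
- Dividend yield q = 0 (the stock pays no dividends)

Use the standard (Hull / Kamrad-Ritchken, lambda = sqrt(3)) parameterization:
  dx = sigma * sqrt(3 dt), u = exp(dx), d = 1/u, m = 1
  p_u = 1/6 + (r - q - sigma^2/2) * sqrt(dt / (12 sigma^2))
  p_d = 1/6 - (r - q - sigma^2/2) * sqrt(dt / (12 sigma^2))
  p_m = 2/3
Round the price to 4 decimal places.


dt = T/N = 0.500000; dx = sigma*sqrt(3*dt) = 0.391918
u = exp(dx) = 1.479817; d = 1/u = 0.675759
p_u = 0.144851, p_m = 0.666667, p_d = 0.188482
Discount per step: exp(-r*dt) = 0.991536
Stock lattice S(k, j) with j the centered position index:
  k=0: S(0,+0) = 55.2900
  k=1: S(1,-1) = 37.3627; S(1,+0) = 55.2900; S(1,+1) = 81.8191
  k=2: S(2,-2) = 25.2482; S(2,-1) = 37.3627; S(2,+0) = 55.2900; S(2,+1) = 81.8191; S(2,+2) = 121.0773
Terminal payoffs V(N, j) = max(K - S_T, 0):
  V(2,-2) = 29.731788; V(2,-1) = 17.617269; V(2,+0) = 0.000000; V(2,+1) = 0.000000; V(2,+2) = 0.000000
Backward induction: V(k, j) = exp(-r*dt) * [p_u * V(k+1, j+1) + p_m * V(k+1, j) + p_d * V(k+1, j-1)]
  V(1,-1) = exp(-r*dt) * [p_u*0.000000 + p_m*17.617269 + p_d*29.731788] = 17.201926
  V(1,+0) = exp(-r*dt) * [p_u*0.000000 + p_m*0.000000 + p_d*17.617269] = 3.292441
  V(1,+1) = exp(-r*dt) * [p_u*0.000000 + p_m*0.000000 + p_d*0.000000] = 0.000000
  V(0,+0) = exp(-r*dt) * [p_u*0.000000 + p_m*3.292441 + p_d*17.201926] = 5.391201

Answer: Price = V(0,0) = 5.3912


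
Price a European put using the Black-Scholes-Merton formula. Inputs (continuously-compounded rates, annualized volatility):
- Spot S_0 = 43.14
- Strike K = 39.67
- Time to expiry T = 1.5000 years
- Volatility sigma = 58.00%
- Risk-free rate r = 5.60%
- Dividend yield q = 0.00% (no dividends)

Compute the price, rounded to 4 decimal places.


Answer: Price = 8.0085

Derivation:
d1 = (ln(S/K) + (r - q + 0.5*sigma^2) * T) / (sigma * sqrt(T)) = 0.59147492
d2 = d1 - sigma * sqrt(T) = -0.11887711
exp(-rT) = 0.91943126; exp(-qT) = 1.00000000
P = K * exp(-rT) * N(-d2) - S_0 * exp(-qT) * N(-d1)
N(-d1) = 0.27710113; N(-d2) = 0.54731364
P = 39.6700 * 0.91943126 * 0.54731364 - 43.1400 * 1.00000000 * 0.27710113 = 8.0085


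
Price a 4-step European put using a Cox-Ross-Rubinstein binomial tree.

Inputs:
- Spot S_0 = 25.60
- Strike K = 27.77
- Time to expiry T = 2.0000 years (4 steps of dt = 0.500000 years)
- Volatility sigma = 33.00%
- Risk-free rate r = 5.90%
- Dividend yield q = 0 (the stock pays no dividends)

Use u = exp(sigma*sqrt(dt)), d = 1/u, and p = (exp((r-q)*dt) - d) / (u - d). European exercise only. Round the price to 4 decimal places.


Answer: Price = V(0,0) = 4.2097

Derivation:
dt = T/N = 0.500000
u = exp(sigma*sqrt(dt)) = 1.262817; d = 1/u = 0.791880
p = (exp((r-q)*dt) - d) / (u - d) = 0.505501
Discount per step: exp(-r*dt) = 0.970931
Stock lattice S(k, i) with i counting down-moves:
  k=0: S(0,0) = 25.6000
  k=1: S(1,0) = 32.3281; S(1,1) = 20.2721
  k=2: S(2,0) = 40.8245; S(2,1) = 25.6000; S(2,2) = 16.0531
  k=3: S(3,0) = 51.5539; S(3,1) = 32.3281; S(3,2) = 20.2721; S(3,3) = 12.7121
  k=4: S(4,0) = 65.1032; S(4,1) = 40.8245; S(4,2) = 25.6000; S(4,3) = 16.0531; S(4,4) = 10.0665
Terminal payoffs V(N, i) = max(K - S_T, 0):
  V(4,0) = 0.000000; V(4,1) = 0.000000; V(4,2) = 2.170000; V(4,3) = 11.716902; V(4,4) = 17.703517
Backward induction: V(k, i) = exp(-r*dt) * [p * V(k+1, i) + (1-p) * V(k+1, i+1)].
  V(3,0) = exp(-r*dt) * [p*0.000000 + (1-p)*0.000000] = 0.000000
  V(3,1) = exp(-r*dt) * [p*0.000000 + (1-p)*2.170000] = 1.041870
  V(3,2) = exp(-r*dt) * [p*2.170000 + (1-p)*11.716902] = 6.690619
  V(3,3) = exp(-r*dt) * [p*11.716902 + (1-p)*17.703517] = 14.250621
  V(2,0) = exp(-r*dt) * [p*0.000000 + (1-p)*1.041870] = 0.500227
  V(2,1) = exp(-r*dt) * [p*1.041870 + (1-p)*6.690619] = 3.723685
  V(2,2) = exp(-r*dt) * [p*6.690619 + (1-p)*14.250621] = 10.125869
  V(1,0) = exp(-r*dt) * [p*0.500227 + (1-p)*3.723685] = 2.033346
  V(1,1) = exp(-r*dt) * [p*3.723685 + (1-p)*10.125869] = 6.689284
  V(0,0) = exp(-r*dt) * [p*2.033346 + (1-p)*6.689284] = 4.209667


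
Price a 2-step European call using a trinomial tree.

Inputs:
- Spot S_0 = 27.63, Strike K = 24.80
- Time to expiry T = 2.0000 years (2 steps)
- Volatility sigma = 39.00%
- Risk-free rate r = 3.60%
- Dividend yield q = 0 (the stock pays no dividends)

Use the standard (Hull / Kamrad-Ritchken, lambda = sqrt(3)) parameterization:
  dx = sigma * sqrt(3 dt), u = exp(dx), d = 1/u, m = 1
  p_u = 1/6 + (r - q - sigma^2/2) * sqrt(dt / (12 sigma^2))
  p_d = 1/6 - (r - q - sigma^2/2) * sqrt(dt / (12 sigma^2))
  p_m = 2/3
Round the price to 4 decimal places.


dt = T/N = 1.000000; dx = sigma*sqrt(3*dt) = 0.675500
u = exp(dx) = 1.965015; d = 1/u = 0.508902
p_u = 0.137022, p_m = 0.666667, p_d = 0.196311
Discount per step: exp(-r*dt) = 0.964640
Stock lattice S(k, j) with j the centered position index:
  k=0: S(0,+0) = 27.6300
  k=1: S(1,-1) = 14.0610; S(1,+0) = 27.6300; S(1,+1) = 54.2934
  k=2: S(2,-2) = 7.1557; S(2,-1) = 14.0610; S(2,+0) = 27.6300; S(2,+1) = 54.2934; S(2,+2) = 106.6873
Terminal payoffs V(N, j) = max(S_T - K, 0):
  V(2,-2) = 0.000000; V(2,-1) = 0.000000; V(2,+0) = 2.830000; V(2,+1) = 29.493361; V(2,+2) = 81.887262
Backward induction: V(k, j) = exp(-r*dt) * [p_u * V(k+1, j+1) + p_m * V(k+1, j) + p_d * V(k+1, j-1)]
  V(1,-1) = exp(-r*dt) * [p_u*2.830000 + p_m*0.000000 + p_d*0.000000] = 0.374061
  V(1,+0) = exp(-r*dt) * [p_u*29.493361 + p_m*2.830000 + p_d*0.000000] = 5.718296
  V(1,+1) = exp(-r*dt) * [p_u*81.887262 + p_m*29.493361 + p_d*2.830000] = 30.326510
  V(0,+0) = exp(-r*dt) * [p_u*30.326510 + p_m*5.718296 + p_d*0.374061] = 7.756699

Answer: Price = V(0,0) = 7.7567


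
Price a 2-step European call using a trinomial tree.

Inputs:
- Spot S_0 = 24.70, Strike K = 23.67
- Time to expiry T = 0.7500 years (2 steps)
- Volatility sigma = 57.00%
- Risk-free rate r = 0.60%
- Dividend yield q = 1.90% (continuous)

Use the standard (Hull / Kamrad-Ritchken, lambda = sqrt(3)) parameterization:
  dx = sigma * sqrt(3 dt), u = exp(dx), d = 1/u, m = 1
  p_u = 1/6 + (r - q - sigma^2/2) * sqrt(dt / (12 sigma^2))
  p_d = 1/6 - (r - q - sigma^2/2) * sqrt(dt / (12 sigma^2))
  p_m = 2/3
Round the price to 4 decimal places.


dt = T/N = 0.375000; dx = sigma*sqrt(3*dt) = 0.604576
u = exp(dx) = 1.830476; d = 1/u = 0.546306
p_u = 0.112254, p_m = 0.666667, p_d = 0.221080
Discount per step: exp(-r*dt) = 0.997753
Stock lattice S(k, j) with j the centered position index:
  k=0: S(0,+0) = 24.7000
  k=1: S(1,-1) = 13.4938; S(1,+0) = 24.7000; S(1,+1) = 45.2128
  k=2: S(2,-2) = 7.3717; S(2,-1) = 13.4938; S(2,+0) = 24.7000; S(2,+1) = 45.2128; S(2,+2) = 82.7609
Terminal payoffs V(N, j) = max(S_T - K, 0):
  V(2,-2) = 0.000000; V(2,-1) = 0.000000; V(2,+0) = 1.030000; V(2,+1) = 21.542769; V(2,+2) = 59.090909
Backward induction: V(k, j) = exp(-r*dt) * [p_u * V(k+1, j+1) + p_m * V(k+1, j) + p_d * V(k+1, j-1)]
  V(1,-1) = exp(-r*dt) * [p_u*1.030000 + p_m*0.000000 + p_d*0.000000] = 0.115361
  V(1,+0) = exp(-r*dt) * [p_u*21.542769 + p_m*1.030000 + p_d*0.000000] = 3.097941
  V(1,+1) = exp(-r*dt) * [p_u*59.090909 + p_m*21.542769 + p_d*1.030000] = 21.175025
  V(0,+0) = exp(-r*dt) * [p_u*21.175025 + p_m*3.097941 + p_d*0.115361] = 4.457729

Answer: Price = V(0,0) = 4.4577


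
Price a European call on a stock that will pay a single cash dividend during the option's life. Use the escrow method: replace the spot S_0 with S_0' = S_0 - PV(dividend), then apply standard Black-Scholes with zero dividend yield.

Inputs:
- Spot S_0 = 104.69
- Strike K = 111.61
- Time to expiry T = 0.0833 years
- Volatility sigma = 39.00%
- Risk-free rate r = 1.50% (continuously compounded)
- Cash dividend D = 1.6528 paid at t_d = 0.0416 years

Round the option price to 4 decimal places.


PV(D) = D * exp(-r * t_d) = 1.6528 * 0.99937619 = 1.65176897
S_0' = S_0 - PV(D) = 104.6900 - 1.65176897 = 103.03823103
d1 = (ln(S_0'/K) + (r + sigma^2/2)*T) / (sigma*sqrt(T)) = -0.64255143
d2 = d1 - sigma*sqrt(T) = -0.75511221
exp(-rT) = 0.99875128
N(d1) = 0.26025760; N(d2) = 0.22509083
C = S_0' * N(d1) - K * exp(-rT) * N(d2) = 103.03823103 * 0.26025760 - 111.6100 * 0.99875128 * 0.22509083 = 1.7255

Answer: Price = 1.7255


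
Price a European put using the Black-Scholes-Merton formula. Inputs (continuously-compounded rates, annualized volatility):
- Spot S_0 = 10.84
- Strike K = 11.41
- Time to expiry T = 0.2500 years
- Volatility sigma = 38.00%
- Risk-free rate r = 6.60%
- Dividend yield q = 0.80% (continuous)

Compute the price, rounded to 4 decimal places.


Answer: Price = 1.0521

Derivation:
d1 = (ln(S/K) + (r - q + 0.5*sigma^2) * T) / (sigma * sqrt(T)) = -0.09840615
d2 = d1 - sigma * sqrt(T) = -0.28840615
exp(-rT) = 0.98363538; exp(-qT) = 0.99800200
P = K * exp(-rT) * N(-d2) - S_0 * exp(-qT) * N(-d1)
N(-d1) = 0.53919510; N(-d2) = 0.61348207
P = 11.4100 * 0.98363538 * 0.61348207 - 10.8400 * 0.99800200 * 0.53919510 = 1.0521


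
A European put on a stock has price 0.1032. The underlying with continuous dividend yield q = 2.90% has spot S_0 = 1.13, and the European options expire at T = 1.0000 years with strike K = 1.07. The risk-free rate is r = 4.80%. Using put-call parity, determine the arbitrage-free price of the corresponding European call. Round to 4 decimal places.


Answer: Call price = 0.1810

Derivation:
Put-call parity: C - P = S_0 * exp(-qT) - K * exp(-rT).
S_0 * exp(-qT) = 1.1300 * 0.97141646 = 1.09770060
K * exp(-rT) = 1.0700 * 0.95313379 = 1.01985315
C = P + S*exp(-qT) - K*exp(-rT)
C = 0.1032 + 1.09770060 - 1.01985315 = 0.1810


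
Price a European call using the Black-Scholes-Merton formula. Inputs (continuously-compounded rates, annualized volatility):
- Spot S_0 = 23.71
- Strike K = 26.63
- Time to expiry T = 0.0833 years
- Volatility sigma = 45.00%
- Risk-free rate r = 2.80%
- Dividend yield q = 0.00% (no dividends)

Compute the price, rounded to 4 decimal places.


Answer: Price = 0.3414

Derivation:
d1 = (ln(S/K) + (r - q + 0.5*sigma^2) * T) / (sigma * sqrt(T)) = -0.81133922
d2 = d1 - sigma * sqrt(T) = -0.94121705
exp(-rT) = 0.99767032; exp(-qT) = 1.00000000
C = S_0 * exp(-qT) * N(d1) - K * exp(-rT) * N(d2)
N(d1) = 0.20858545; N(d2) = 0.17329682
C = 23.7100 * 1.00000000 * 0.20858545 - 26.6300 * 0.99767032 * 0.17329682 = 0.3414


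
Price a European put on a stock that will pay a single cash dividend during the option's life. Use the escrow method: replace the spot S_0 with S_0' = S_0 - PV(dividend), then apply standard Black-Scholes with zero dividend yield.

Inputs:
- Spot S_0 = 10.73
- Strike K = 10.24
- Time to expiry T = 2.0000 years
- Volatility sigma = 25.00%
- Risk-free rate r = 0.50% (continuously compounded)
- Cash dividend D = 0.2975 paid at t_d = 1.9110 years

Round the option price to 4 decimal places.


PV(D) = D * exp(-r * t_d) = 0.2975 * 0.99049050 = 0.29467092
S_0' = S_0 - PV(D) = 10.7300 - 0.29467092 = 10.43532908
d1 = (ln(S_0'/K) + (r + sigma^2/2)*T) / (sigma*sqrt(T)) = 0.25850539
d2 = d1 - sigma*sqrt(T) = -0.09504800
exp(-rT) = 0.99004983
N(-d1) = 0.39800845; N(-d2) = 0.53786165
P = K * exp(-rT) * N(-d2) - S_0' * N(-d1) = 10.2400 * 0.99004983 * 0.53786165 - 10.43532908 * 0.39800845 = 1.2996

Answer: Price = 1.2996


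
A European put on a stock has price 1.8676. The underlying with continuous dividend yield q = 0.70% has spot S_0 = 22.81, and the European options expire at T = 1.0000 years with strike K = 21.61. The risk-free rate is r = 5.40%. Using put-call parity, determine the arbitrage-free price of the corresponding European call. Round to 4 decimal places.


Put-call parity: C - P = S_0 * exp(-qT) - K * exp(-rT).
S_0 * exp(-qT) = 22.8100 * 0.99302444 = 22.65088754
K * exp(-rT) = 21.6100 * 0.94743211 = 20.47400782
C = P + S*exp(-qT) - K*exp(-rT)
C = 1.8676 + 22.65088754 - 20.47400782 = 4.0445

Answer: Call price = 4.0445


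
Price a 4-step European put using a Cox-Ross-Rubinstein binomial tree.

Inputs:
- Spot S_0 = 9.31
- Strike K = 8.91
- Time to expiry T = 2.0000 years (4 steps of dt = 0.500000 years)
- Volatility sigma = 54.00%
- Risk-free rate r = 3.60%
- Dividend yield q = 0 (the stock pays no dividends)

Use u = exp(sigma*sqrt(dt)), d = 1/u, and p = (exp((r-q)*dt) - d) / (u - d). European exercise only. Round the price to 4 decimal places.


Answer: Price = V(0,0) = 2.0414

Derivation:
dt = T/N = 0.500000
u = exp(sigma*sqrt(dt)) = 1.464974; d = 1/u = 0.682606
p = (exp((r-q)*dt) - d) / (u - d) = 0.428899
Discount per step: exp(-r*dt) = 0.982161
Stock lattice S(k, i) with i counting down-moves:
  k=0: S(0,0) = 9.3100
  k=1: S(1,0) = 13.6389; S(1,1) = 6.3551
  k=2: S(2,0) = 19.9807; S(2,1) = 9.3100; S(2,2) = 4.3380
  k=3: S(3,0) = 29.2711; S(3,1) = 13.6389; S(3,2) = 6.3551; S(3,3) = 2.9611
  k=4: S(4,0) = 42.8815; S(4,1) = 19.9807; S(4,2) = 9.3100; S(4,3) = 4.3380; S(4,4) = 2.0213
Terminal payoffs V(N, i) = max(K - S_T, 0):
  V(4,0) = 0.000000; V(4,1) = 0.000000; V(4,2) = 0.000000; V(4,3) = 4.571998; V(4,4) = 6.888705
Backward induction: V(k, i) = exp(-r*dt) * [p * V(k+1, i) + (1-p) * V(k+1, i+1)].
  V(3,0) = exp(-r*dt) * [p*0.000000 + (1-p)*0.000000] = 0.000000
  V(3,1) = exp(-r*dt) * [p*0.000000 + (1-p)*0.000000] = 0.000000
  V(3,2) = exp(-r*dt) * [p*0.000000 + (1-p)*4.571998] = 2.564493
  V(3,3) = exp(-r*dt) * [p*4.571998 + (1-p)*6.888705] = 5.789910
  V(2,0) = exp(-r*dt) * [p*0.000000 + (1-p)*0.000000] = 0.000000
  V(2,1) = exp(-r*dt) * [p*0.000000 + (1-p)*2.564493] = 1.438458
  V(2,2) = exp(-r*dt) * [p*2.564493 + (1-p)*5.789910] = 4.327923
  V(1,0) = exp(-r*dt) * [p*0.000000 + (1-p)*1.438458] = 0.806850
  V(1,1) = exp(-r*dt) * [p*1.438458 + (1-p)*4.327923] = 3.033536
  V(0,0) = exp(-r*dt) * [p*0.806850 + (1-p)*3.033536] = 2.041434


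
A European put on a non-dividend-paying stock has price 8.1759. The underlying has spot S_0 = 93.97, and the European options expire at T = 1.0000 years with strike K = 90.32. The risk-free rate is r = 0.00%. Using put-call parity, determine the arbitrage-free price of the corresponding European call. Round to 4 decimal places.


Answer: Call price = 11.8259

Derivation:
Put-call parity: C - P = S_0 * exp(-qT) - K * exp(-rT).
S_0 * exp(-qT) = 93.9700 * 1.00000000 = 93.97000000
K * exp(-rT) = 90.3200 * 1.00000000 = 90.32000000
C = P + S*exp(-qT) - K*exp(-rT)
C = 8.1759 + 93.97000000 - 90.32000000 = 11.8259


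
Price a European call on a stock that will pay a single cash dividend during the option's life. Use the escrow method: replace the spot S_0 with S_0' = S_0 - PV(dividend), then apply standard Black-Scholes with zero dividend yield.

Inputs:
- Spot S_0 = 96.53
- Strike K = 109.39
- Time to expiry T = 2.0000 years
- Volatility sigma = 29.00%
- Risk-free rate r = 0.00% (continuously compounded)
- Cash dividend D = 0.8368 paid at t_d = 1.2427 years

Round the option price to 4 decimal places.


Answer: Price = 10.6767

Derivation:
PV(D) = D * exp(-r * t_d) = 0.8368 * 1.00000000 = 0.83680000
S_0' = S_0 - PV(D) = 96.5300 - 0.83680000 = 95.69320000
d1 = (ln(S_0'/K) + (r + sigma^2/2)*T) / (sigma*sqrt(T)) = -0.12111578
d2 = d1 - sigma*sqrt(T) = -0.53123771
exp(-rT) = 1.00000000
N(d1) = 0.45179967; N(d2) = 0.29762703
C = S_0' * N(d1) - K * exp(-rT) * N(d2) = 95.69320000 * 0.45179967 - 109.3900 * 1.00000000 * 0.29762703 = 10.6767


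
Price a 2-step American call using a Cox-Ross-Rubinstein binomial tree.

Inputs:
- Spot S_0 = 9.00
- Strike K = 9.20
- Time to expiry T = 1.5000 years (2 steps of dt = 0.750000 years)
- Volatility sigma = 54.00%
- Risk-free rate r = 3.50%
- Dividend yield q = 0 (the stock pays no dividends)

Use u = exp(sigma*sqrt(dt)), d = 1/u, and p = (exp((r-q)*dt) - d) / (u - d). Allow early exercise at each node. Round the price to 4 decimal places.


Answer: Price = V(0,0) = 2.2181

Derivation:
dt = T/N = 0.750000
u = exp(sigma*sqrt(dt)) = 1.596245; d = 1/u = 0.626470
p = (exp((r-q)*dt) - d) / (u - d) = 0.412598
Discount per step: exp(-r*dt) = 0.974092
Stock lattice S(k, i) with i counting down-moves:
  k=0: S(0,0) = 9.0000
  k=1: S(1,0) = 14.3662; S(1,1) = 5.6382
  k=2: S(2,0) = 22.9320; S(2,1) = 9.0000; S(2,2) = 3.5322
Terminal payoffs V(N, i) = max(S_T - K, 0):
  V(2,0) = 13.731970; V(2,1) = 0.000000; V(2,2) = 0.000000
Backward induction: V(k, i) = exp(-r*dt) * [p * V(k+1, i) + (1-p) * V(k+1, i+1)]; then take max(V_cont, immediate exercise) for American.
  V(1,0) = exp(-r*dt) * [p*13.731970 + (1-p)*0.000000] = 5.518995; exercise = 5.166201; V(1,0) = max -> 5.518995
  V(1,1) = exp(-r*dt) * [p*0.000000 + (1-p)*0.000000] = 0.000000; exercise = 0.000000; V(1,1) = max -> 0.000000
  V(0,0) = exp(-r*dt) * [p*5.518995 + (1-p)*0.000000] = 2.218131; exercise = 0.000000; V(0,0) = max -> 2.218131


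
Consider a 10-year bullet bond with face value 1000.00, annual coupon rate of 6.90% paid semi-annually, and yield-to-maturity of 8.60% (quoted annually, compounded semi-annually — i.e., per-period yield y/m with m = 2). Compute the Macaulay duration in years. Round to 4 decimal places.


Coupon per period c = face * coupon_rate / m = 34.500000
Periods per year m = 2; per-period yield y/m = 0.043000
Number of cashflows N = 20
Cashflows (t years, CF_t, discount factor 1/(1+y/m)^(m*t), PV):
  t = 0.5000: CF_t = 34.500000, DF = 0.958773, PV = 33.077661
  t = 1.0000: CF_t = 34.500000, DF = 0.919245, PV = 31.713960
  t = 1.5000: CF_t = 34.500000, DF = 0.881347, PV = 30.406482
  t = 2.0000: CF_t = 34.500000, DF = 0.845012, PV = 29.152907
  t = 2.5000: CF_t = 34.500000, DF = 0.810174, PV = 27.951013
  t = 3.0000: CF_t = 34.500000, DF = 0.776773, PV = 26.798670
  t = 3.5000: CF_t = 34.500000, DF = 0.744749, PV = 25.693835
  t = 4.0000: CF_t = 34.500000, DF = 0.714045, PV = 24.634550
  t = 4.5000: CF_t = 34.500000, DF = 0.684607, PV = 23.618935
  t = 5.0000: CF_t = 34.500000, DF = 0.656382, PV = 22.645192
  t = 5.5000: CF_t = 34.500000, DF = 0.629322, PV = 21.711594
  t = 6.0000: CF_t = 34.500000, DF = 0.603376, PV = 20.816485
  t = 6.5000: CF_t = 34.500000, DF = 0.578501, PV = 19.958279
  t = 7.0000: CF_t = 34.500000, DF = 0.554651, PV = 19.135454
  t = 7.5000: CF_t = 34.500000, DF = 0.531784, PV = 18.346553
  t = 8.0000: CF_t = 34.500000, DF = 0.509860, PV = 17.590175
  t = 8.5000: CF_t = 34.500000, DF = 0.488840, PV = 16.864981
  t = 9.0000: CF_t = 34.500000, DF = 0.468687, PV = 16.169684
  t = 9.5000: CF_t = 34.500000, DF = 0.449364, PV = 15.503053
  t = 10.0000: CF_t = 1034.500000, DF = 0.430838, PV = 445.701737
Price P = sum_t PV_t = 887.491199
Macaulay numerator sum_t t * PV_t:
  t * PV_t at t = 0.5000: 16.538830
  t * PV_t at t = 1.0000: 31.713960
  t * PV_t at t = 1.5000: 45.609722
  t * PV_t at t = 2.0000: 58.305813
  t * PV_t at t = 2.5000: 69.877533
  t * PV_t at t = 3.0000: 80.396011
  t * PV_t at t = 3.5000: 89.928424
  t * PV_t at t = 4.0000: 98.538199
  t * PV_t at t = 4.5000: 106.285210
  t * PV_t at t = 5.0000: 113.225961
  t * PV_t at t = 5.5000: 119.413765
  t * PV_t at t = 6.0000: 124.898909
  t * PV_t at t = 6.5000: 129.728812
  t * PV_t at t = 7.0000: 133.948180
  t * PV_t at t = 7.5000: 137.599144
  t * PV_t at t = 8.0000: 140.721400
  t * PV_t at t = 8.5000: 143.352337
  t * PV_t at t = 9.0000: 145.527160
  t * PV_t at t = 9.5000: 147.279005
  t * PV_t at t = 10.0000: 4457.017368
Macaulay duration D = (sum_t t * PV_t) / P = 6389.905742 / 887.491199 = 7.199965

Answer: Macaulay duration = 7.2000 years


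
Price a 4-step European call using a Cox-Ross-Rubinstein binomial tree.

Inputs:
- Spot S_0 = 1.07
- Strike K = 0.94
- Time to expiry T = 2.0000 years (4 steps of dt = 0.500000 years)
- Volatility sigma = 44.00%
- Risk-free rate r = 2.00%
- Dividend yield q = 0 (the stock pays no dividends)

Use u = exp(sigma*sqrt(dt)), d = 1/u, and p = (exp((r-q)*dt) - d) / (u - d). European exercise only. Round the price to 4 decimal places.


Answer: Price = V(0,0) = 0.3361

Derivation:
dt = T/N = 0.500000
u = exp(sigma*sqrt(dt)) = 1.364963; d = 1/u = 0.732621
p = (exp((r-q)*dt) - d) / (u - d) = 0.438733
Discount per step: exp(-r*dt) = 0.990050
Stock lattice S(k, i) with i counting down-moves:
  k=0: S(0,0) = 1.0700
  k=1: S(1,0) = 1.4605; S(1,1) = 0.7839
  k=2: S(2,0) = 1.9935; S(2,1) = 1.0700; S(2,2) = 0.5743
  k=3: S(3,0) = 2.7211; S(3,1) = 1.4605; S(3,2) = 0.7839; S(3,3) = 0.4207
  k=4: S(4,0) = 3.7142; S(4,1) = 1.9935; S(4,2) = 1.0700; S(4,3) = 0.5743; S(4,4) = 0.3082
Terminal payoffs V(N, i) = max(S_T - K, 0):
  V(4,0) = 2.774212; V(4,1) = 1.053541; V(4,2) = 0.130000; V(4,3) = 0.000000; V(4,4) = 0.000000
Backward induction: V(k, i) = exp(-r*dt) * [p * V(k+1, i) + (1-p) * V(k+1, i+1)].
  V(3,0) = exp(-r*dt) * [p*2.774212 + (1-p)*1.053541] = 1.790462
  V(3,1) = exp(-r*dt) * [p*1.053541 + (1-p)*0.130000] = 0.529863
  V(3,2) = exp(-r*dt) * [p*0.130000 + (1-p)*0.000000] = 0.056468
  V(3,3) = exp(-r*dt) * [p*0.000000 + (1-p)*0.000000] = 0.000000
  V(2,0) = exp(-r*dt) * [p*1.790462 + (1-p)*0.529863] = 1.072155
  V(2,1) = exp(-r*dt) * [p*0.529863 + (1-p)*0.056468] = 0.261534
  V(2,2) = exp(-r*dt) * [p*0.056468 + (1-p)*0.000000] = 0.024528
  V(1,0) = exp(-r*dt) * [p*1.072155 + (1-p)*0.261534] = 0.611039
  V(1,1) = exp(-r*dt) * [p*0.261534 + (1-p)*0.024528] = 0.127231
  V(0,0) = exp(-r*dt) * [p*0.611039 + (1-p)*0.127231] = 0.336116


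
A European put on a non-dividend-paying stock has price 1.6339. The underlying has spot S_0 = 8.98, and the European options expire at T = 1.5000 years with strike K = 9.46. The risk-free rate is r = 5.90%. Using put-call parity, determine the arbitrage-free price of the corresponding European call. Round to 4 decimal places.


Put-call parity: C - P = S_0 * exp(-qT) - K * exp(-rT).
S_0 * exp(-qT) = 8.9800 * 1.00000000 = 8.98000000
K * exp(-rT) = 9.4600 * 0.91530311 = 8.65876743
C = P + S*exp(-qT) - K*exp(-rT)
C = 1.6339 + 8.98000000 - 8.65876743 = 1.9551

Answer: Call price = 1.9551


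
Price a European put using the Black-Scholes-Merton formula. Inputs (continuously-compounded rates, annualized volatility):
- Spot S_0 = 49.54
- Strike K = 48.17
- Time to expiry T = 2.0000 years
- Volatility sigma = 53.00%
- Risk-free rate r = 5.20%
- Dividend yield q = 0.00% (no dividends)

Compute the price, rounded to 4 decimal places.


d1 = (ln(S/K) + (r - q + 0.5*sigma^2) * T) / (sigma * sqrt(T)) = 0.55093492
d2 = d1 - sigma * sqrt(T) = -0.19859827
exp(-rT) = 0.90122530; exp(-qT) = 1.00000000
P = K * exp(-rT) * N(-d2) - S_0 * exp(-qT) * N(-d1)
N(-d1) = 0.29083915; N(-d2) = 0.57871150
P = 48.1700 * 0.90122530 * 0.57871150 - 49.5400 * 1.00000000 * 0.29083915 = 10.7149

Answer: Price = 10.7149


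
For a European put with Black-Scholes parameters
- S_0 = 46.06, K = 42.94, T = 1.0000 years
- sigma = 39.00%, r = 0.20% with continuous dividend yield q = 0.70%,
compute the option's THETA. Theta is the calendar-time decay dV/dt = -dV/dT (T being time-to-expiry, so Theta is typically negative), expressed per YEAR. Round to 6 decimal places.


Answer: Theta = -3.403509

Derivation:
d1 = 0.3620284665; d2 = -0.0279715335
phi(d1) = 0.3736368889; exp(-qT) = 0.9930244429; exp(-rT) = 0.9980019987
Theta = -S*exp(-qT)*phi(d1)*sigma/(2*sqrt(T)) + r*K*exp(-rT)*N(-d2) - q*S*exp(-qT)*N(-d1)
N(-d1) = 0.3586653790; N(-d2) = 0.5111575724; sqrt(T) = 1.0000000000
Term 1 = -46.0600 * 0.9930244429 * 0.3736368889 * 0.3900 / (2 * 1.0000000000) = -3.3324852117
Term 2 = 0.0020 * 42.9400 * 0.9980019987 * 0.5111575724 = 0.0438105036
Term 3 = -0.0070 * 46.0600 * 0.9930244429 * 0.3586653790 = -0.1148342319
Theta = -3.3324852117 + (0.0438105036) + (-0.1148342319) = -3.403509


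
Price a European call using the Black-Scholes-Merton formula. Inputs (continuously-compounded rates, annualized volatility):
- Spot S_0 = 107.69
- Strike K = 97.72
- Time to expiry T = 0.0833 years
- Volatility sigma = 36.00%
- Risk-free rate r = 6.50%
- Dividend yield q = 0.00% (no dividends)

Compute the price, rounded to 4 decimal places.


Answer: Price = 11.4045

Derivation:
d1 = (ln(S/K) + (r - q + 0.5*sigma^2) * T) / (sigma * sqrt(T)) = 1.03908059
d2 = d1 - sigma * sqrt(T) = 0.93517832
exp(-rT) = 0.99460013; exp(-qT) = 1.00000000
C = S_0 * exp(-qT) * N(d1) - K * exp(-rT) * N(d2)
N(d1) = 0.85061637; N(d2) = 0.82515180
C = 107.6900 * 1.00000000 * 0.85061637 - 97.7200 * 0.99460013 * 0.82515180 = 11.4045


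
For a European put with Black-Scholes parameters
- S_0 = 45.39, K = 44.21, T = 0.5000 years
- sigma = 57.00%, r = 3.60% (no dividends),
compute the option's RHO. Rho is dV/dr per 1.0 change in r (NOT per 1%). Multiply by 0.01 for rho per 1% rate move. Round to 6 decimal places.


d1 = 0.3115383676; d2 = -0.0915124977
phi(d1) = 0.3800446206; exp(-qT) = 1.0000000000; exp(-rT) = 0.9821610324
N(-d2) = 0.5364573119
Rho = -K*T*exp(-rT)*N(-d2) = -44.2100 * 0.5000 * 0.9821610324 * 0.5364573119 = -11.646847

Answer: Rho = -11.646847


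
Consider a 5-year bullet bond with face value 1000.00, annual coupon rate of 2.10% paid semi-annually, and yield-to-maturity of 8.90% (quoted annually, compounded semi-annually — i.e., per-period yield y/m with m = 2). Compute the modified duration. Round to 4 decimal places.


Answer: Modified duration = 4.5218

Derivation:
Coupon per period c = face * coupon_rate / m = 10.500000
Periods per year m = 2; per-period yield y/m = 0.044500
Number of cashflows N = 10
Cashflows (t years, CF_t, discount factor 1/(1+y/m)^(m*t), PV):
  t = 0.5000: CF_t = 10.500000, DF = 0.957396, PV = 10.052657
  t = 1.0000: CF_t = 10.500000, DF = 0.916607, PV = 9.624372
  t = 1.5000: CF_t = 10.500000, DF = 0.877556, PV = 9.214334
  t = 2.0000: CF_t = 10.500000, DF = 0.840168, PV = 8.821766
  t = 2.5000: CF_t = 10.500000, DF = 0.804374, PV = 8.445922
  t = 3.0000: CF_t = 10.500000, DF = 0.770104, PV = 8.086091
  t = 3.5000: CF_t = 10.500000, DF = 0.737294, PV = 7.741590
  t = 4.0000: CF_t = 10.500000, DF = 0.705883, PV = 7.411767
  t = 4.5000: CF_t = 10.500000, DF = 0.675809, PV = 7.095995
  t = 5.0000: CF_t = 1010.500000, DF = 0.647017, PV = 653.810476
Price P = sum_t PV_t = 730.304970
First compute Macaulay numerator sum_t t * PV_t:
  t * PV_t at t = 0.5000: 5.026328
  t * PV_t at t = 1.0000: 9.624372
  t * PV_t at t = 1.5000: 13.821501
  t * PV_t at t = 2.0000: 17.643532
  t * PV_t at t = 2.5000: 21.114806
  t * PV_t at t = 3.0000: 24.258273
  t * PV_t at t = 3.5000: 27.095566
  t * PV_t at t = 4.0000: 29.647067
  t * PV_t at t = 4.5000: 31.931977
  t * PV_t at t = 5.0000: 3269.052378
Macaulay duration D = 3449.215801 / 730.304970 = 4.722980
Modified duration = D / (1 + y/m) = 4.722980 / (1 + 0.044500) = 4.521762


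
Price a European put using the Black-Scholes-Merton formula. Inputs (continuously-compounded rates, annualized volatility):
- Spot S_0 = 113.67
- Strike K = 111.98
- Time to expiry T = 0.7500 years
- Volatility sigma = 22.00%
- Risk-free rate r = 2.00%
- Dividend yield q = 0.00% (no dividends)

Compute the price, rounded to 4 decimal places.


d1 = (ln(S/K) + (r - q + 0.5*sigma^2) * T) / (sigma * sqrt(T)) = 0.25261294
d2 = d1 - sigma * sqrt(T) = 0.06208735
exp(-rT) = 0.98511194; exp(-qT) = 1.00000000
P = K * exp(-rT) * N(-d2) - S_0 * exp(-qT) * N(-d1)
N(-d1) = 0.40028366; N(-d2) = 0.47524663
P = 111.9800 * 0.98511194 * 0.47524663 - 113.6700 * 1.00000000 * 0.40028366 = 6.9256

Answer: Price = 6.9256


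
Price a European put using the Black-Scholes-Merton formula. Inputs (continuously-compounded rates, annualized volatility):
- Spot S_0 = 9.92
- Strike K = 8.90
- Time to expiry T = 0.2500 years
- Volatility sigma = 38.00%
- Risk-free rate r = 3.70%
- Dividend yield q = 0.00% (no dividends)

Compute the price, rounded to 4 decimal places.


d1 = (ln(S/K) + (r - q + 0.5*sigma^2) * T) / (sigma * sqrt(T)) = 0.71474550
d2 = d1 - sigma * sqrt(T) = 0.52474550
exp(-rT) = 0.99079265; exp(-qT) = 1.00000000
P = K * exp(-rT) * N(-d2) - S_0 * exp(-qT) * N(-d1)
N(-d1) = 0.23738316; N(-d2) = 0.29988006
P = 8.9000 * 0.99079265 * 0.29988006 - 9.9200 * 1.00000000 * 0.23738316 = 0.2895

Answer: Price = 0.2895


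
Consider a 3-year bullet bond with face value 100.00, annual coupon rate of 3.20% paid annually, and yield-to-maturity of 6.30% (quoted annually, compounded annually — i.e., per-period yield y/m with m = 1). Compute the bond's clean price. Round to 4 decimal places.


Coupon per period c = face * coupon_rate / m = 3.200000
Periods per year m = 1; per-period yield y/m = 0.063000
Number of cashflows N = 3
Cashflows (t years, CF_t, discount factor 1/(1+y/m)^(m*t), PV):
  t = 1.0000: CF_t = 3.200000, DF = 0.940734, PV = 3.010348
  t = 2.0000: CF_t = 3.200000, DF = 0.884980, PV = 2.831936
  t = 3.0000: CF_t = 103.200000, DF = 0.832531, PV = 85.917158
Price P = sum_t PV_t = 91.759442

Answer: Price = 91.7594


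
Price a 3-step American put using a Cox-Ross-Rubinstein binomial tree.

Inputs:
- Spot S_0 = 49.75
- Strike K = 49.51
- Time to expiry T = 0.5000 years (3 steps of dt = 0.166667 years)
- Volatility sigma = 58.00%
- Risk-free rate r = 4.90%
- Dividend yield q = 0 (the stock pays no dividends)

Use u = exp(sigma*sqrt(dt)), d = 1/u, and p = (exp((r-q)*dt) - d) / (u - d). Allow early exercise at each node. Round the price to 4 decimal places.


Answer: Price = V(0,0) = 8.0400

Derivation:
dt = T/N = 0.166667
u = exp(sigma*sqrt(dt)) = 1.267167; d = 1/u = 0.789162
p = (exp((r-q)*dt) - d) / (u - d) = 0.458234
Discount per step: exp(-r*dt) = 0.991867
Stock lattice S(k, i) with i counting down-moves:
  k=0: S(0,0) = 49.7500
  k=1: S(1,0) = 63.0416; S(1,1) = 39.2608
  k=2: S(2,0) = 79.8842; S(2,1) = 49.7500; S(2,2) = 30.9831
  k=3: S(3,0) = 101.2267; S(3,1) = 63.0416; S(3,2) = 39.2608; S(3,3) = 24.4507
Terminal payoffs V(N, i) = max(K - S_T, 0):
  V(3,0) = 0.000000; V(3,1) = 0.000000; V(3,2) = 10.249204; V(3,3) = 25.059310
Backward induction: V(k, i) = exp(-r*dt) * [p * V(k+1, i) + (1-p) * V(k+1, i+1)]; then take max(V_cont, immediate exercise) for American.
  V(2,0) = exp(-r*dt) * [p*0.000000 + (1-p)*0.000000] = 0.000000; exercise = 0.000000; V(2,0) = max -> 0.000000
  V(2,1) = exp(-r*dt) * [p*0.000000 + (1-p)*10.249204] = 5.507510; exercise = 0.000000; V(2,1) = max -> 5.507510
  V(2,2) = exp(-r*dt) * [p*10.249204 + (1-p)*25.059310] = 18.124198; exercise = 18.526883; V(2,2) = max -> 18.526883
  V(1,0) = exp(-r*dt) * [p*0.000000 + (1-p)*5.507510] = 2.959514; exercise = 0.000000; V(1,0) = max -> 2.959514
  V(1,1) = exp(-r*dt) * [p*5.507510 + (1-p)*18.526883] = 12.458802; exercise = 10.249204; V(1,1) = max -> 12.458802
  V(0,0) = exp(-r*dt) * [p*2.959514 + (1-p)*12.458802] = 8.039978; exercise = 0.000000; V(0,0) = max -> 8.039978


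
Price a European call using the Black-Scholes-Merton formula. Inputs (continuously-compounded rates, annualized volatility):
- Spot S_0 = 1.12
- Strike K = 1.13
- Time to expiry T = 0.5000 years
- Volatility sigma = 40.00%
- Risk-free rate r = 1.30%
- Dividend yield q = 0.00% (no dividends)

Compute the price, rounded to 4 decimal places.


d1 = (ln(S/K) + (r - q + 0.5*sigma^2) * T) / (sigma * sqrt(T)) = 0.13297515
d2 = d1 - sigma * sqrt(T) = -0.14986756
exp(-rT) = 0.99352108; exp(-qT) = 1.00000000
C = S_0 * exp(-qT) * N(d1) - K * exp(-rT) * N(d2)
N(d1) = 0.55289348; N(d2) = 0.44043455
C = 1.1200 * 1.00000000 * 0.55289348 - 1.1300 * 0.99352108 * 0.44043455 = 0.1248

Answer: Price = 0.1248


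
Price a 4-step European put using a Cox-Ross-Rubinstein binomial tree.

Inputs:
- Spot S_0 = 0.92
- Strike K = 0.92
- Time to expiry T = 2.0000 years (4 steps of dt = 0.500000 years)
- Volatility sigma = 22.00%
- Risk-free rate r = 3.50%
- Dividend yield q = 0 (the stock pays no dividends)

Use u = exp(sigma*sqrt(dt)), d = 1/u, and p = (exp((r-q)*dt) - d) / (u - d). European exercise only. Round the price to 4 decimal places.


Answer: Price = V(0,0) = 0.0748

Derivation:
dt = T/N = 0.500000
u = exp(sigma*sqrt(dt)) = 1.168316; d = 1/u = 0.855933
p = (exp((r-q)*dt) - d) / (u - d) = 0.517701
Discount per step: exp(-r*dt) = 0.982652
Stock lattice S(k, i) with i counting down-moves:
  k=0: S(0,0) = 0.9200
  k=1: S(1,0) = 1.0749; S(1,1) = 0.7875
  k=2: S(2,0) = 1.2558; S(2,1) = 0.9200; S(2,2) = 0.6740
  k=3: S(3,0) = 1.4671; S(3,1) = 1.0749; S(3,2) = 0.7875; S(3,3) = 0.5769
  k=4: S(4,0) = 1.7141; S(4,1) = 1.2558; S(4,2) = 0.9200; S(4,3) = 0.6740; S(4,4) = 0.4938
Terminal payoffs V(N, i) = max(K - S_T, 0):
  V(4,0) = 0.000000; V(4,1) = 0.000000; V(4,2) = 0.000000; V(4,3) = 0.245989; V(4,4) = 0.426205
Backward induction: V(k, i) = exp(-r*dt) * [p * V(k+1, i) + (1-p) * V(k+1, i+1)].
  V(3,0) = exp(-r*dt) * [p*0.000000 + (1-p)*0.000000] = 0.000000
  V(3,1) = exp(-r*dt) * [p*0.000000 + (1-p)*0.000000] = 0.000000
  V(3,2) = exp(-r*dt) * [p*0.000000 + (1-p)*0.245989] = 0.116582
  V(3,3) = exp(-r*dt) * [p*0.245989 + (1-p)*0.426205] = 0.327132
  V(2,0) = exp(-r*dt) * [p*0.000000 + (1-p)*0.000000] = 0.000000
  V(2,1) = exp(-r*dt) * [p*0.000000 + (1-p)*0.116582] = 0.055252
  V(2,2) = exp(-r*dt) * [p*0.116582 + (1-p)*0.327132] = 0.214346
  V(1,0) = exp(-r*dt) * [p*0.000000 + (1-p)*0.055252] = 0.026186
  V(1,1) = exp(-r*dt) * [p*0.055252 + (1-p)*0.214346] = 0.129693
  V(0,0) = exp(-r*dt) * [p*0.026186 + (1-p)*0.129693] = 0.074787


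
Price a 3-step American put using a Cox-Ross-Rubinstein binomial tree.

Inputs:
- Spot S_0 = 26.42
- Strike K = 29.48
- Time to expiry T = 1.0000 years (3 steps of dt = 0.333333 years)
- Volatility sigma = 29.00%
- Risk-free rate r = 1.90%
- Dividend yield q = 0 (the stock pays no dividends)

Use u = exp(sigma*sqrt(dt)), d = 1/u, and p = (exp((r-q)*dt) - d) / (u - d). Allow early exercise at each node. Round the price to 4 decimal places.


Answer: Price = V(0,0) = 4.6816

Derivation:
dt = T/N = 0.333333
u = exp(sigma*sqrt(dt)) = 1.182264; d = 1/u = 0.845834
p = (exp((r-q)*dt) - d) / (u - d) = 0.477124
Discount per step: exp(-r*dt) = 0.993687
Stock lattice S(k, i) with i counting down-moves:
  k=0: S(0,0) = 26.4200
  k=1: S(1,0) = 31.2354; S(1,1) = 22.3469
  k=2: S(2,0) = 36.9285; S(2,1) = 26.4200; S(2,2) = 18.9018
  k=3: S(3,0) = 43.6593; S(3,1) = 31.2354; S(3,2) = 22.3469; S(3,3) = 15.9878
Terminal payoffs V(N, i) = max(K - S_T, 0):
  V(3,0) = 0.000000; V(3,1) = 0.000000; V(3,2) = 7.133053; V(3,3) = 13.492190
Backward induction: V(k, i) = exp(-r*dt) * [p * V(k+1, i) + (1-p) * V(k+1, i+1)]; then take max(V_cont, immediate exercise) for American.
  V(2,0) = exp(-r*dt) * [p*0.000000 + (1-p)*0.000000] = 0.000000; exercise = 0.000000; V(2,0) = max -> 0.000000
  V(2,1) = exp(-r*dt) * [p*0.000000 + (1-p)*7.133053] = 3.706152; exercise = 3.060000; V(2,1) = max -> 3.706152
  V(2,2) = exp(-r*dt) * [p*7.133053 + (1-p)*13.492190] = 10.392065; exercise = 10.578181; V(2,2) = max -> 10.578181
  V(1,0) = exp(-r*dt) * [p*0.000000 + (1-p)*3.706152] = 1.925622; exercise = 0.000000; V(1,0) = max -> 1.925622
  V(1,1) = exp(-r*dt) * [p*3.706152 + (1-p)*10.578181] = 7.253285; exercise = 7.133053; V(1,1) = max -> 7.253285
  V(0,0) = exp(-r*dt) * [p*1.925622 + (1-p)*7.253285] = 4.681582; exercise = 3.060000; V(0,0) = max -> 4.681582


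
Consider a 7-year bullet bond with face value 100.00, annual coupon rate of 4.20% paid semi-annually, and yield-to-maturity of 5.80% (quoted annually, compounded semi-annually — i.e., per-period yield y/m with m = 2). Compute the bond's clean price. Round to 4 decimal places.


Answer: Price = 90.9012

Derivation:
Coupon per period c = face * coupon_rate / m = 2.100000
Periods per year m = 2; per-period yield y/m = 0.029000
Number of cashflows N = 14
Cashflows (t years, CF_t, discount factor 1/(1+y/m)^(m*t), PV):
  t = 0.5000: CF_t = 2.100000, DF = 0.971817, PV = 2.040816
  t = 1.0000: CF_t = 2.100000, DF = 0.944429, PV = 1.983301
  t = 1.5000: CF_t = 2.100000, DF = 0.917812, PV = 1.927406
  t = 2.0000: CF_t = 2.100000, DF = 0.891946, PV = 1.873086
  t = 2.5000: CF_t = 2.100000, DF = 0.866808, PV = 1.820298
  t = 3.0000: CF_t = 2.100000, DF = 0.842379, PV = 1.768997
  t = 3.5000: CF_t = 2.100000, DF = 0.818639, PV = 1.719142
  t = 4.0000: CF_t = 2.100000, DF = 0.795567, PV = 1.670692
  t = 4.5000: CF_t = 2.100000, DF = 0.773146, PV = 1.623607
  t = 5.0000: CF_t = 2.100000, DF = 0.751357, PV = 1.577849
  t = 5.5000: CF_t = 2.100000, DF = 0.730182, PV = 1.533381
  t = 6.0000: CF_t = 2.100000, DF = 0.709603, PV = 1.490167
  t = 6.5000: CF_t = 2.100000, DF = 0.689605, PV = 1.448170
  t = 7.0000: CF_t = 102.100000, DF = 0.670170, PV = 68.424321
Price P = sum_t PV_t = 90.901232


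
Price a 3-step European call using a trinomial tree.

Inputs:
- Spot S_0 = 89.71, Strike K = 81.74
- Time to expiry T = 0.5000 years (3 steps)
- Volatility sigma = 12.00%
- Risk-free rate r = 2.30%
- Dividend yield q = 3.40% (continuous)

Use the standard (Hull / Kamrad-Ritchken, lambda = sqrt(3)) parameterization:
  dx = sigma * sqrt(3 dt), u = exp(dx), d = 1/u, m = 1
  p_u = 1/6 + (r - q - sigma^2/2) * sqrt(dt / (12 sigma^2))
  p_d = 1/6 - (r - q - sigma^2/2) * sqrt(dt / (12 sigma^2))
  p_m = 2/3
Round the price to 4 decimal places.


Answer: Price = V(0,0) = 7.8732

Derivation:
dt = T/N = 0.166667; dx = sigma*sqrt(3*dt) = 0.084853
u = exp(dx) = 1.088557; d = 1/u = 0.918647
p_u = 0.148793, p_m = 0.666667, p_d = 0.184541
Discount per step: exp(-r*dt) = 0.996174
Stock lattice S(k, j) with j the centered position index:
  k=0: S(0,+0) = 89.7100
  k=1: S(1,-1) = 82.4119; S(1,+0) = 89.7100; S(1,+1) = 97.6544
  k=2: S(2,-2) = 75.7075; S(2,-1) = 82.4119; S(2,+0) = 89.7100; S(2,+1) = 97.6544; S(2,+2) = 106.3024
  k=3: S(3,-3) = 69.5485; S(3,-2) = 75.7075; S(3,-1) = 82.4119; S(3,+0) = 89.7100; S(3,+1) = 97.6544; S(3,+2) = 106.3024; S(3,+3) = 115.7162
Terminal payoffs V(N, j) = max(S_T - K, 0):
  V(3,-3) = 0.000000; V(3,-2) = 0.000000; V(3,-1) = 0.671866; V(3,+0) = 7.970000; V(3,+1) = 15.914434; V(3,+2) = 24.562401; V(3,+3) = 33.976205
Backward induction: V(k, j) = exp(-r*dt) * [p_u * V(k+1, j+1) + p_m * V(k+1, j) + p_d * V(k+1, j-1)]
  V(2,-2) = exp(-r*dt) * [p_u*0.671866 + p_m*0.000000 + p_d*0.000000] = 0.099586
  V(2,-1) = exp(-r*dt) * [p_u*7.970000 + p_m*0.671866 + p_d*0.000000] = 1.627537
  V(2,+0) = exp(-r*dt) * [p_u*15.914434 + p_m*7.970000 + p_d*0.671866] = 7.775407
  V(2,+1) = exp(-r*dt) * [p_u*24.562401 + p_m*15.914434 + p_d*7.970000] = 15.674913
  V(2,+2) = exp(-r*dt) * [p_u*33.976205 + p_m*24.562401 + p_d*15.914434] = 24.273974
  V(1,-1) = exp(-r*dt) * [p_u*7.775407 + p_m*1.627537 + p_d*0.099586] = 2.251677
  V(1,+0) = exp(-r*dt) * [p_u*15.674913 + p_m*7.775407 + p_d*1.627537] = 7.786357
  V(1,+1) = exp(-r*dt) * [p_u*24.273974 + p_m*15.674913 + p_d*7.775407] = 15.437318
  V(0,+0) = exp(-r*dt) * [p_u*15.437318 + p_m*7.786357 + p_d*2.251677] = 7.873151


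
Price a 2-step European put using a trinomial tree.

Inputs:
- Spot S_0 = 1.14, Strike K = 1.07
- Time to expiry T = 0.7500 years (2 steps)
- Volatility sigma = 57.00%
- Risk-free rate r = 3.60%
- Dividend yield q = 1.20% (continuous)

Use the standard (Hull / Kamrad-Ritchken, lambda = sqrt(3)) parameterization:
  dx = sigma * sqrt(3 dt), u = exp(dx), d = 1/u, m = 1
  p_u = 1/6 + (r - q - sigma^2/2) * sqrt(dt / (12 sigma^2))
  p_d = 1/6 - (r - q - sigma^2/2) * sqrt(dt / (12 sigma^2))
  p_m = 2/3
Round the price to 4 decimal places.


dt = T/N = 0.375000; dx = sigma*sqrt(3*dt) = 0.604576
u = exp(dx) = 1.830476; d = 1/u = 0.546306
p_u = 0.123729, p_m = 0.666667, p_d = 0.209605
Discount per step: exp(-r*dt) = 0.986591
Stock lattice S(k, j) with j the centered position index:
  k=0: S(0,+0) = 1.1400
  k=1: S(1,-1) = 0.6228; S(1,+0) = 1.1400; S(1,+1) = 2.0867
  k=2: S(2,-2) = 0.3402; S(2,-1) = 0.6228; S(2,+0) = 1.1400; S(2,+1) = 2.0867; S(2,+2) = 3.8197
Terminal payoffs V(N, j) = max(K - S_T, 0):
  V(2,-2) = 0.729767; V(2,-1) = 0.447211; V(2,+0) = 0.000000; V(2,+1) = 0.000000; V(2,+2) = 0.000000
Backward induction: V(k, j) = exp(-r*dt) * [p_u * V(k+1, j+1) + p_m * V(k+1, j) + p_d * V(k+1, j-1)]
  V(1,-1) = exp(-r*dt) * [p_u*0.000000 + p_m*0.447211 + p_d*0.729767] = 0.445055
  V(1,+0) = exp(-r*dt) * [p_u*0.000000 + p_m*0.000000 + p_d*0.447211] = 0.092481
  V(1,+1) = exp(-r*dt) * [p_u*0.000000 + p_m*0.000000 + p_d*0.000000] = 0.000000
  V(0,+0) = exp(-r*dt) * [p_u*0.000000 + p_m*0.092481 + p_d*0.445055] = 0.152862

Answer: Price = V(0,0) = 0.1529
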